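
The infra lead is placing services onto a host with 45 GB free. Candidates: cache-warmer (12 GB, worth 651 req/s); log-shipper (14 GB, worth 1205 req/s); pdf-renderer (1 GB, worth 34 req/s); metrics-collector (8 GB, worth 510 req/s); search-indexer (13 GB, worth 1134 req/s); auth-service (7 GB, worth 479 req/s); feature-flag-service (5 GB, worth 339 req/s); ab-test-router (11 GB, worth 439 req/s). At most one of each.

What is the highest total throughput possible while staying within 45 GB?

3363

By throughput per GB: search-indexer 87.23, log-shipper 86.07, auth-service 68.43, feature-flag-service 67.80 lead.
Filling by ratio: log-shipper + pdf-renderer + search-indexer + auth-service + feature-flag-service for 3191, with 5 GB left unused.
The 7 GB tied up in auth-service is better spent on cache-warmer — total rises to 3363 (45 GB).
Next best is log-shipper + pdf-renderer + metrics-collector + search-indexer + auth-service at 3362 (43 GB) — short by 1.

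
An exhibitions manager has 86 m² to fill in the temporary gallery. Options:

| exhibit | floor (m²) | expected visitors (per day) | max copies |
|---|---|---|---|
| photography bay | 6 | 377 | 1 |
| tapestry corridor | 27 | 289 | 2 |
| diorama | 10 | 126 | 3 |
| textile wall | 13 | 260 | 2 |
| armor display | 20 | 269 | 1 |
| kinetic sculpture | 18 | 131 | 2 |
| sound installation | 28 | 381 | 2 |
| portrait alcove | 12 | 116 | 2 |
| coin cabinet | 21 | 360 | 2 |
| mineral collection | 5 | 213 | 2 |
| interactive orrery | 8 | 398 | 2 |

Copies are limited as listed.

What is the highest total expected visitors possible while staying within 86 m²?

2500

The ratio heuristic lands on photography bay + 2×textile wall + coin cabinet + 2×mineral collection + 2×interactive orrery (2479) but leaves 7 m² idle.
Dropping coin cabinet frees 21 m²; slotting in sound installation (28 m²) lifts the total to 2500 at 86 m².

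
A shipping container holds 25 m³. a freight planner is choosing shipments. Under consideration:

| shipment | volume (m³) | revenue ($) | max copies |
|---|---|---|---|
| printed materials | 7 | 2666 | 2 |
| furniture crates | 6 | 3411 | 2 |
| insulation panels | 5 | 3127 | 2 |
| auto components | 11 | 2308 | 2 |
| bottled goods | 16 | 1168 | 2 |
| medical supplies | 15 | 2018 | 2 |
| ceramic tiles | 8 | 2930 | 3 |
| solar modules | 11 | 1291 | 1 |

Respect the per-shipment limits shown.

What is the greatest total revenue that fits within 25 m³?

2×furniture crates + 2×insulation panels uses 22 of the 25 m³ and totals 13076.
The spare 3 m³ is too small for any remaining shipment, and no exchange beats 13076.

13076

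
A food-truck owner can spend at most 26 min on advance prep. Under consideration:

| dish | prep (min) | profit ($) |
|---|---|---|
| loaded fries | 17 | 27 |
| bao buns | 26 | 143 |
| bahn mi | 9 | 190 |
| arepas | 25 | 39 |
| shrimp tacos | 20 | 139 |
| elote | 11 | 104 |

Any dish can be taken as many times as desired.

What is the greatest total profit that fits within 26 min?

380

By profit per min: bahn mi 21.11, elote 9.45, shrimp tacos 6.95, bao buns 5.50 lead.
2×bahn mi uses 18 of the 26 min and totals 380.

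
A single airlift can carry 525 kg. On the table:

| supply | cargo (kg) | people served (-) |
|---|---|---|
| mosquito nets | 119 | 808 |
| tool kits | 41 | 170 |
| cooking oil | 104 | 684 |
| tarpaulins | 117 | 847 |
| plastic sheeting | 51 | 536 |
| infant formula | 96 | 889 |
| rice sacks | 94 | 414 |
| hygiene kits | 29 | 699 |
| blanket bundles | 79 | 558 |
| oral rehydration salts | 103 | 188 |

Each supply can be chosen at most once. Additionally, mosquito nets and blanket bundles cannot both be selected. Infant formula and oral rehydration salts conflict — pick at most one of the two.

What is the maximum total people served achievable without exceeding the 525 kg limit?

4463

Mosquito nets + cooking oil + tarpaulins + plastic sheeting + infant formula + hygiene kits uses 516 of the 525 kg and totals 4463.
Runner-up tool kits + cooking oil + tarpaulins + plastic sheeting + infant formula + hygiene kits + blanket bundles tops out at 4383.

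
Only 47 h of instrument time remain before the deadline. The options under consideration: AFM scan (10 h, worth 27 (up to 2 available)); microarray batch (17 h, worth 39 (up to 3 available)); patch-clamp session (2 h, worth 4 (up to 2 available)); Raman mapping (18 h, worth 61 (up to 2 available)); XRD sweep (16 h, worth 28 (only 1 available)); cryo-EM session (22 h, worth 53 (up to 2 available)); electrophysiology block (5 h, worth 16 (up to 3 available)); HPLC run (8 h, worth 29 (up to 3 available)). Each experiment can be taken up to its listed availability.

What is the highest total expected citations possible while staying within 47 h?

164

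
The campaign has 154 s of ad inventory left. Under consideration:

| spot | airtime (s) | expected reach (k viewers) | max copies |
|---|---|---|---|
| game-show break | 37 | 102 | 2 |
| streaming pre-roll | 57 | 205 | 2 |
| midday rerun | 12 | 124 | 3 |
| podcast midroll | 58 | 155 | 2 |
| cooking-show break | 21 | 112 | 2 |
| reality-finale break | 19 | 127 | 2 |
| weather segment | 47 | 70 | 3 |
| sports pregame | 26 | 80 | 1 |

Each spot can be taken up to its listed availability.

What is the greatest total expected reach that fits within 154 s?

Filling by ratio: 3×midday rerun + 2×cooking-show break + 2×reality-finale break + sports pregame for 930, with 12 s left unused.
The 26 s tied up in sports pregame is better spent on game-show break — total rises to 952 (153 s).
No other feasible combination exceeds 952.

952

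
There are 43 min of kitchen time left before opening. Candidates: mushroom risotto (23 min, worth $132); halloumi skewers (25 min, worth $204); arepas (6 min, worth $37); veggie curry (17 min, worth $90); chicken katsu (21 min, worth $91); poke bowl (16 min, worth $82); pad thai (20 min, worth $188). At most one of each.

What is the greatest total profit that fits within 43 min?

Ranking by ratio (profit/min): pad thai 9.40, halloumi skewers 8.16, arepas 6.17.
Taking the top-ratio dishes first gives arepas + veggie curry + pad thai for 315 (43 min).
Dropping arepas and veggie curry frees 23 min; slotting in mushroom risotto (23 min) lifts the total to 320 at 43 min.

320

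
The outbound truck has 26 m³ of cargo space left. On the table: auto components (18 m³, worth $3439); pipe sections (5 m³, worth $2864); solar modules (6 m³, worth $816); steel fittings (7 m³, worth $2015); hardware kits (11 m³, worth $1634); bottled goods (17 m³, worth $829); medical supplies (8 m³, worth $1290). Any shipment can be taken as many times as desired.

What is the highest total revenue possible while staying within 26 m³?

The ratio ordering already packs tightly: 5×pipe sections, 25 m³, 14320.
The spare 1 m³ is too small for any remaining shipment, and no exchange beats 14320.

14320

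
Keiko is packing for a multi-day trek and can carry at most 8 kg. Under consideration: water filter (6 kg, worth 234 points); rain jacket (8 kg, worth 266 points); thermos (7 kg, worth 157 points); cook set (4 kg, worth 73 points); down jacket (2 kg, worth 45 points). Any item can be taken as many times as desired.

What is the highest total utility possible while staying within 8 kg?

The ratio ordering already packs tightly: water filter + down jacket, 8 kg, 279.
No other feasible combination exceeds 279.

279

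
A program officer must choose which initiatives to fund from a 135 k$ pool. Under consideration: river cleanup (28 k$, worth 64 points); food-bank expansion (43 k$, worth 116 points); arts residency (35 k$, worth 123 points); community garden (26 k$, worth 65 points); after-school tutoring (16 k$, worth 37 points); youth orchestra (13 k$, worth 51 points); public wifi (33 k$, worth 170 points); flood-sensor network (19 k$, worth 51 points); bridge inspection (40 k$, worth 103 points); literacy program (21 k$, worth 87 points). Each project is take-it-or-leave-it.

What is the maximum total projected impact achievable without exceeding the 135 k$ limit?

496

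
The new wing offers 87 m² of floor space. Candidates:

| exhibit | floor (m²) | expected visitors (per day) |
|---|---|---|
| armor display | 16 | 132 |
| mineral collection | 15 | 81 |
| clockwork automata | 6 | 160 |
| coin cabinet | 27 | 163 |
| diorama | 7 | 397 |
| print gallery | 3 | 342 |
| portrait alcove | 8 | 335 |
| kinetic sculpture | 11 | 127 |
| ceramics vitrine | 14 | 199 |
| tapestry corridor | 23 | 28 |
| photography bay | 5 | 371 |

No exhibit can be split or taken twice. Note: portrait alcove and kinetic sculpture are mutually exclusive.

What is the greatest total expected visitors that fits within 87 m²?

By expected visitors per m²: print gallery 114.00, photography bay 74.20, diorama 56.71 lead.
Taking armor display + clockwork automata + coin cabinet + diorama + print gallery + portrait alcove + ceramics vitrine + photography bay: 86 m² used, 2099 in expected visitors.

2099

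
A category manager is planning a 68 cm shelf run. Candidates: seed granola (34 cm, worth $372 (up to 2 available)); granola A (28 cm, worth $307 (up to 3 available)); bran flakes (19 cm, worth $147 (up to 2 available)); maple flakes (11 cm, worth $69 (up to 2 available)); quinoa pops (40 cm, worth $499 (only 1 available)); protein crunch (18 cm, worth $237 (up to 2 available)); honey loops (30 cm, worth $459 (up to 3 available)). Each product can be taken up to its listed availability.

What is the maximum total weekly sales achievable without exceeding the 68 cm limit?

933

Greedy by ratio would take 2×honey loops: 60 cm used, total 918.
Dropping honey loops frees 30 cm; slotting in 2×protein crunch (36 cm) lifts the total to 933 at 66 cm.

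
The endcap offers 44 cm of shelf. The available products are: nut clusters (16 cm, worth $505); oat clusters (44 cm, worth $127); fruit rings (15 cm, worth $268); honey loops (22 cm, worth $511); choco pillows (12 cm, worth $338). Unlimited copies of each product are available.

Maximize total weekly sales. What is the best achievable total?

1348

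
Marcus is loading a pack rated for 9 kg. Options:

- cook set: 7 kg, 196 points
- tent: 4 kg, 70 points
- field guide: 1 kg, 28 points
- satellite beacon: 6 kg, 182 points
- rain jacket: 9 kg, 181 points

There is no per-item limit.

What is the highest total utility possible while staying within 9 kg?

Best packing: 3×field guide + satellite beacon — 9 kg, 266 total.
Nothing else within 9 kg beats 266.

266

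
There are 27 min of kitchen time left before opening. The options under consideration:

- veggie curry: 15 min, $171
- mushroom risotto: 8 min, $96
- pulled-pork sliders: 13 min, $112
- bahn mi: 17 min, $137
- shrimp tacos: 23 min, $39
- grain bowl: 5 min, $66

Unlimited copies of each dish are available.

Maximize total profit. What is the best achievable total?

330

Taking 5×grain bowl: 25 min used, 330 in profit.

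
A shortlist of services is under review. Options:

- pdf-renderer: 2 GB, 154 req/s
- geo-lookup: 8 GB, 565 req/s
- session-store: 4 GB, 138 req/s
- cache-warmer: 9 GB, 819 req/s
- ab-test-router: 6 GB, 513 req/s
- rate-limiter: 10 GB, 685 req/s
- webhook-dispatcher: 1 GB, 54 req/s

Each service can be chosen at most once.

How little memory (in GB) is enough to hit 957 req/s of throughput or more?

Look for the lowest-memory combination reaching 957.
Taking pdf-renderer + cache-warmer gives 973 (≥ 957) for 11 GB.
No combination under 11 GB hits 957.

11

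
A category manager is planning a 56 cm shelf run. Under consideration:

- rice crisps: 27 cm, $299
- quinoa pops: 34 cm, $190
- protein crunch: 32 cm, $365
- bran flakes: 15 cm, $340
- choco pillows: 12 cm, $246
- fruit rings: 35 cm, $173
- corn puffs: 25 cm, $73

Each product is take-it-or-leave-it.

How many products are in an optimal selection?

3

Best achievable weekly sales is 885.
For example rice crisps + bran flakes + choco pillows achieves it, using 54 cm.
Any selection reaching 885 contains exactly 3 products.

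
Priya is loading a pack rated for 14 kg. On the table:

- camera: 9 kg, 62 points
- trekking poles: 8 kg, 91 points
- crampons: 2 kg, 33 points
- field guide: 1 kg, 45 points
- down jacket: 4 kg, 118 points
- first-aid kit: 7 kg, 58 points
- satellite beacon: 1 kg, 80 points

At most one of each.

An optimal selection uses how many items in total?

4

Optimal total is 334.
One optimal bundle: trekking poles + field guide + down jacket + satellite beacon (14 kg).
Every optimal selection uses 4 items.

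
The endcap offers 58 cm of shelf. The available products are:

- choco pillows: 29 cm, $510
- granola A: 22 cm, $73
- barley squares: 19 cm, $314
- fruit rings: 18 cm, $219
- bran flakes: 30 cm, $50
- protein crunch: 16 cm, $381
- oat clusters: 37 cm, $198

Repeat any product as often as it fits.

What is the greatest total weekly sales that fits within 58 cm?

1143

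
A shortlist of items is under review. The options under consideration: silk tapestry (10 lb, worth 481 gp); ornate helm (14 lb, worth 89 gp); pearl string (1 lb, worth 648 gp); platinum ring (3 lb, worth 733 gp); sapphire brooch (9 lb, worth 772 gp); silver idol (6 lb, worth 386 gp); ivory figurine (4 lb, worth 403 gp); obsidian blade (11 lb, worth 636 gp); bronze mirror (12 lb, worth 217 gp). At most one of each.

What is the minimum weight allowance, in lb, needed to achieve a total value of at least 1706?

8

Minimise lb subject to total value ≥ 1706.
Taking pearl string + platinum ring + ivory figurine gives 1784 (≥ 1706) for 8 lb.
Below 8 lb the best achievable stays under 1706.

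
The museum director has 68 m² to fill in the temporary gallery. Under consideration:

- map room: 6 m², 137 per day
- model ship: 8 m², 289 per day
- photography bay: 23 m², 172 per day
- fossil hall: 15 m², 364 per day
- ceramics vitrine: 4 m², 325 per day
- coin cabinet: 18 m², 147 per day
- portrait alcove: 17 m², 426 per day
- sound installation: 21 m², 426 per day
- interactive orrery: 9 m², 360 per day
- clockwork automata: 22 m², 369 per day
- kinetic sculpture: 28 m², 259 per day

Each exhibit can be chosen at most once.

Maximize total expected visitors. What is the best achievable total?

1963

Ranking by ratio (expected visitors/m²): ceramics vitrine 81.25, interactive orrery 40.00, model ship 36.12.
Taking the top-ratio exhibits first gives map room + model ship + fossil hall + ceramics vitrine + portrait alcove + interactive orrery for 1901 (59 m²).
Replace fossil hall with sound installation: the trade gains 62 net, giving 1963 at 65 m².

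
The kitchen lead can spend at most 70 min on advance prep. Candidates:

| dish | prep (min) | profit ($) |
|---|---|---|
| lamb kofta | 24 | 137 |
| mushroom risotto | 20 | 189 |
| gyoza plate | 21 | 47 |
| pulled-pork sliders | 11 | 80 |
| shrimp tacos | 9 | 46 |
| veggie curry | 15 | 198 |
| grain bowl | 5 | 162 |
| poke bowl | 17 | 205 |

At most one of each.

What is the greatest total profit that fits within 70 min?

Density check — grain bowl 32.40, veggie curry 13.20, poke bowl 12.06 are the best per min.
Taking mushroom risotto + pulled-pork sliders + veggie curry + grain bowl + poke bowl: 68 min used, 834 in profit.
The closest alternative, mushroom risotto + shrimp tacos + veggie curry + grain bowl + poke bowl, reaches only 800.

834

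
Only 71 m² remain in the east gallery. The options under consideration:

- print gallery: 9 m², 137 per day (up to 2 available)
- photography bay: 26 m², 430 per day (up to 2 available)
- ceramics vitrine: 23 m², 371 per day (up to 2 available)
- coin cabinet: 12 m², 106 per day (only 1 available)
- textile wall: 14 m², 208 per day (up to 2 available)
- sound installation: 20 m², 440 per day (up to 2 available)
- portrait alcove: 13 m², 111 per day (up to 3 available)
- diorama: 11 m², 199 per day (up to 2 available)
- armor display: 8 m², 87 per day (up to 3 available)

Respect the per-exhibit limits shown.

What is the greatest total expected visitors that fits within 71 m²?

1415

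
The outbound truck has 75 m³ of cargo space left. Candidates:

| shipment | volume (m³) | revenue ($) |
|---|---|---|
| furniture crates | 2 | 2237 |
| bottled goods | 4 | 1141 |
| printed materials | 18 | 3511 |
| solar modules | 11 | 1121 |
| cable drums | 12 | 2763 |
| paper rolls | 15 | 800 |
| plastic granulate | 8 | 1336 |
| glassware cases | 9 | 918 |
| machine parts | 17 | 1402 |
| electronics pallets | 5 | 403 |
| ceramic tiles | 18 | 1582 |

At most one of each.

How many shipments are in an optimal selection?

The maximum revenue within 75 m³ is 13711.
One optimal bundle: furniture crates + bottled goods + printed materials + cable drums + plastic granulate + glassware cases + machine parts + electronics pallets (75 m³).
Every optimal selection uses 8 shipments.

8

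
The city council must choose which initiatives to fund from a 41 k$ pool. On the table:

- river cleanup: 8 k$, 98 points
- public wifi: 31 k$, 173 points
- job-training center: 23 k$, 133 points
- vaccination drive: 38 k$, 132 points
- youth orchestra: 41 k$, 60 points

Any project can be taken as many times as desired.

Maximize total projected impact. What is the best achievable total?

Best packing: 5×river cleanup — 40 k$, 490 total.

490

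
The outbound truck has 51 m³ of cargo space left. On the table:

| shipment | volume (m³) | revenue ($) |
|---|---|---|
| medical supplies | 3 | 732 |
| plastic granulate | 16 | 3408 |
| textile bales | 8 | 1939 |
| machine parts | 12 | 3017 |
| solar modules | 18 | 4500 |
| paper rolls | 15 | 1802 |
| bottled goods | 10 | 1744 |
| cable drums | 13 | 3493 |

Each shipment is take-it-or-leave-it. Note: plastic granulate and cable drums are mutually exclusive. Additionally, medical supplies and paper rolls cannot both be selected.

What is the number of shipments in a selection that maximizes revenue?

4

The maximum revenue within 51 m³ is 12949.
textile bales + machine parts + solar modules + cable drums hits 12949 at 51 m³.
Any selection reaching 12949 contains exactly 4 shipments.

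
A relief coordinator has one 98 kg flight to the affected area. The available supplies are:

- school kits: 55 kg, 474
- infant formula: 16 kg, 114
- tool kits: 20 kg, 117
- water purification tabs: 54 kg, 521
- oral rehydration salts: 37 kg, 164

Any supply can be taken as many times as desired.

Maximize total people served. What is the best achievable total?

755

Taking the top-ratio supplies first gives 2×infant formula + water purification tabs for 749 (86 kg).
Replace 2×infant formula with 2×tool kits: the trade gains 6 net, giving 755 at 94 kg.
Nothing else within 98 kg beats 755.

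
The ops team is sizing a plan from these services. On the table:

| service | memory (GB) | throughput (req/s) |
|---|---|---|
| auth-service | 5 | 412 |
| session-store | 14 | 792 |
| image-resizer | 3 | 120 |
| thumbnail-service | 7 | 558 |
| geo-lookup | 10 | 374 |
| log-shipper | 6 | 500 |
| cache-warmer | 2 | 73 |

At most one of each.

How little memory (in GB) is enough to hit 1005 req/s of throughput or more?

Minimise GB subject to total throughput ≥ 1005.
thumbnail-service + log-shipper: 1058 throughput at 13 GB.
Below 13 GB the best achievable stays under 1005.

13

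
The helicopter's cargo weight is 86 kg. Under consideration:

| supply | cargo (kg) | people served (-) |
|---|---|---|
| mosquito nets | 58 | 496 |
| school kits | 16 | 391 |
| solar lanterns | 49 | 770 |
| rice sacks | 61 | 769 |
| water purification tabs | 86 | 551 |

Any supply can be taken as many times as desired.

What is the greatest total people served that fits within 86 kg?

1955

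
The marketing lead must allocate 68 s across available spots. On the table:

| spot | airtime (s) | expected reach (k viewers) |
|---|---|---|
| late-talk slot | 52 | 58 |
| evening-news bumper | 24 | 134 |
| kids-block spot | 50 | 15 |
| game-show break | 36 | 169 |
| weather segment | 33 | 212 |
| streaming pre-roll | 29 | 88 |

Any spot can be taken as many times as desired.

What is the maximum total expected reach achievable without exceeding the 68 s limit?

424

2×weather segment uses 66 of the 68 s and totals 424.
Every other selection either busts 68 s or fails to beat 424.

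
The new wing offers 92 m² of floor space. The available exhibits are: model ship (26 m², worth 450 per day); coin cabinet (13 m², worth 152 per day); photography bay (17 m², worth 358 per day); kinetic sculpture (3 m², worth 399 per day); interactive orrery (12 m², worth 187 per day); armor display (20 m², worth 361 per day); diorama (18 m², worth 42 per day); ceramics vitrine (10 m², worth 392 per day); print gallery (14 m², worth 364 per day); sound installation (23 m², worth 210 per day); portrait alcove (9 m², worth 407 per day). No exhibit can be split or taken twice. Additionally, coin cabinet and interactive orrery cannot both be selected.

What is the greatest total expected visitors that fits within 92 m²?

2557

Taking the top-ratio exhibits first gives photography bay + kinetic sculpture + interactive orrery + armor display + ceramics vitrine + print gallery + portrait alcove for 2468 (85 m²).
Replace armor display with model ship: the trade gains 89 net, giving 2557 at 91 m².
An exhaustive check of the 2048 subsets confirms 2557.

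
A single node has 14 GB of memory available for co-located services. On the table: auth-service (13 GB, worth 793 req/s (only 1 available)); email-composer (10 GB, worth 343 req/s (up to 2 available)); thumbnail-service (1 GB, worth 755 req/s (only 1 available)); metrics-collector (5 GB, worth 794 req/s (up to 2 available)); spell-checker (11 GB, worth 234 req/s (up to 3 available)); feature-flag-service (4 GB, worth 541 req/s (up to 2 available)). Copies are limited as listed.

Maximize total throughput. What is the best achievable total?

Ranking by ratio (throughput/GB): thumbnail-service 755.00, metrics-collector 158.80, feature-flag-service 135.25.
Greedy by ratio would take thumbnail-service + 2×metrics-collector: 11 GB used, total 2343.
The 5 GB tied up in metrics-collector is better spent on 2×feature-flag-service — total rises to 2631 (14 GB).
Every other selection either busts 14 GB or exceeds an availability limit or fails to beat 2631.

2631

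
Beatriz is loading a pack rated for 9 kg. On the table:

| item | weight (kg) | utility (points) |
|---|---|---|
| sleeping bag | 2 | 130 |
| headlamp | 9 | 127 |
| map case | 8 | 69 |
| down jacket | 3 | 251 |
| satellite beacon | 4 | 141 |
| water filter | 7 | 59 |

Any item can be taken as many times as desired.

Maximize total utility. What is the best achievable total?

753

Taking 3×down jacket: 9 kg used, 753 in utility.
No other feasible combination exceeds 753.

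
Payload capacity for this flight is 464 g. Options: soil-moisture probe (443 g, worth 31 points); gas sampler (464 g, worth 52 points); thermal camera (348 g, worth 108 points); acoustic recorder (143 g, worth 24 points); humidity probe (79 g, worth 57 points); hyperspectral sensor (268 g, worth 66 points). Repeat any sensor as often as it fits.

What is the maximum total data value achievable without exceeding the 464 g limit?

285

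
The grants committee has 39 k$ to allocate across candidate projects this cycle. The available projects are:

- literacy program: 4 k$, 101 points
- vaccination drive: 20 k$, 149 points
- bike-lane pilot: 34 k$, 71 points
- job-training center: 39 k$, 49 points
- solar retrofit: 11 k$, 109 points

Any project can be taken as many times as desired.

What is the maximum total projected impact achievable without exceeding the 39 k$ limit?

Taking 9×literacy program: 36 k$ used, 909 in projected impact.
The spare 3 k$ is too small for any remaining project, and no exchange beats 909.

909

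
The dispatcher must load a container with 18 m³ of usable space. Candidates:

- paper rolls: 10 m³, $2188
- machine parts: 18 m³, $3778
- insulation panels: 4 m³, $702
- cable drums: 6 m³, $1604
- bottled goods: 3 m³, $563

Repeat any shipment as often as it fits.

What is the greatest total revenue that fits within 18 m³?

4812

Best packing: 3×cable drums — 18 m³, 4812 total.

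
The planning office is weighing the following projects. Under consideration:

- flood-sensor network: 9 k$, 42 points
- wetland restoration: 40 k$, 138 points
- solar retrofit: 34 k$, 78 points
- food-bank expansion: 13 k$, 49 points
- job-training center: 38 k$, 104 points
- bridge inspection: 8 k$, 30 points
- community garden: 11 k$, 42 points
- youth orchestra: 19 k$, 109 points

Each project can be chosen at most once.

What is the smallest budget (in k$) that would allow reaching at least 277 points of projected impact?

67

Look for the lowest-budget combination reaching 277.
Taking wetland restoration + bridge inspection + youth orchestra gives 277 (≥ 277) for 67 k$.
Any bundle with less than 67 k$ falls short of 277.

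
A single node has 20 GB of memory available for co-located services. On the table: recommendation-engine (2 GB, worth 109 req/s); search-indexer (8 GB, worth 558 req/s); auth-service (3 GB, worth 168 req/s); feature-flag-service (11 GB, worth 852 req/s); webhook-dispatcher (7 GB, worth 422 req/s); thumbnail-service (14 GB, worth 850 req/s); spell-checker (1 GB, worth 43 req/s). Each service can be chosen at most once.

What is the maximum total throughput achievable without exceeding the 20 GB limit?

The ratio ordering already packs tightly: search-indexer + feature-flag-service + spell-checker, 20 GB, 1453.
Next best is search-indexer + feature-flag-service at 1410 (19 GB) — short by 43.

1453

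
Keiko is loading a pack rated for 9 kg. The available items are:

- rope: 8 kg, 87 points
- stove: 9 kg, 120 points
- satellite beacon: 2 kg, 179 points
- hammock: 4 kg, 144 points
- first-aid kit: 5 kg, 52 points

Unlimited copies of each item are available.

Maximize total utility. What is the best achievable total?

Best packing: 4×satellite beacon — 8 kg, 716 total.
Nothing else within 9 kg beats 716.

716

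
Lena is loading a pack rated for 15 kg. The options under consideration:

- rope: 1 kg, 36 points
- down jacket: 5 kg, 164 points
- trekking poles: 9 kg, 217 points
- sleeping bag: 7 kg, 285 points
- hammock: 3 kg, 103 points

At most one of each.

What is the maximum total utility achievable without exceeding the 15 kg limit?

552

The ratio heuristic lands on rope + sleeping bag + hammock (424) but leaves 4 kg idle.
The 1 kg tied up in rope is better spent on down jacket — total rises to 552 (15 kg).
An exhaustive check of the 32 subsets confirms 552.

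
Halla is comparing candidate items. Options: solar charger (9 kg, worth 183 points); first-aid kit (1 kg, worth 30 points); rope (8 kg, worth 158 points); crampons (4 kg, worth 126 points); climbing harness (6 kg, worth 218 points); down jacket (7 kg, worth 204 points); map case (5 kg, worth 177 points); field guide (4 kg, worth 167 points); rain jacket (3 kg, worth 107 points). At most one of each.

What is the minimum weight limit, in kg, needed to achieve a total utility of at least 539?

Minimise kg subject to total utility ≥ 539.
first-aid kit + crampons + climbing harness + field guide: 541 utility at 15 kg.
Any bundle with less than 15 kg falls short of 539.

15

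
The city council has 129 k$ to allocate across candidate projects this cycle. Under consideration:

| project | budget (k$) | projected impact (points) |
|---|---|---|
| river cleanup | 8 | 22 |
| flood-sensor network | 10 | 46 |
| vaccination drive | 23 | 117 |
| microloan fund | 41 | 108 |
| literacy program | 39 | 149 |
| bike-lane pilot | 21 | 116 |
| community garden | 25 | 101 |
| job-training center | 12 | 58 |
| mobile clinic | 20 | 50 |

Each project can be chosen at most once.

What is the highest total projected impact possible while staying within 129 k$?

Filling by ratio: river cleanup + flood-sensor network + vaccination drive + bike-lane pilot + community garden + job-training center + mobile clinic for 510, with 10 k$ left unused.
Dropping flood-sensor network and mobile clinic frees 30 k$; slotting in literacy program (39 k$) lifts the total to 563 at 128 k$.

563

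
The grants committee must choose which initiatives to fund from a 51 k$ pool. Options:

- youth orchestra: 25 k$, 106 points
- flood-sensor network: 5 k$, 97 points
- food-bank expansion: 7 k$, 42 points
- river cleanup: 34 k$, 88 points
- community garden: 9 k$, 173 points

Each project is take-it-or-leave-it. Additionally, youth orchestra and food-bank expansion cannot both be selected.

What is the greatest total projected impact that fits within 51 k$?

376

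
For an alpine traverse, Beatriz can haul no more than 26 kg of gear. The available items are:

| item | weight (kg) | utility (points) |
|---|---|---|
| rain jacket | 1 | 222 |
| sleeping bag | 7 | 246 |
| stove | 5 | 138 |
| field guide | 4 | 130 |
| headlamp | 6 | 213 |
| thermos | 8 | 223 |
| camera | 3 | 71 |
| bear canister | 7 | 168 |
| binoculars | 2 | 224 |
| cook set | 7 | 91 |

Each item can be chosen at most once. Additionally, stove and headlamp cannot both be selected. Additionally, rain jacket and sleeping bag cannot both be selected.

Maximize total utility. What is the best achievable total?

By utility per kg: rain jacket 222.00, binoculars 112.00, headlamp 35.50, sleeping bag 35.14 lead.
Taking rain jacket + field guide + headlamp + thermos + camera + binoculars: 24 kg used, 1083 in utility.
Next best is rain jacket + headlamp + thermos + bear canister + binoculars at 1050 (24 kg) — short by 33.

1083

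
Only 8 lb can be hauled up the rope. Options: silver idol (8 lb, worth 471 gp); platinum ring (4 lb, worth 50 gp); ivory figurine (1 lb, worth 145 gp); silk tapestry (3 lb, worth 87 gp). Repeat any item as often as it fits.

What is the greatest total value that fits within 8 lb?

8×ivory figurine uses 8 of the 8 lb and totals 1160.
Every other selection either busts 8 lb or fails to beat 1160.

1160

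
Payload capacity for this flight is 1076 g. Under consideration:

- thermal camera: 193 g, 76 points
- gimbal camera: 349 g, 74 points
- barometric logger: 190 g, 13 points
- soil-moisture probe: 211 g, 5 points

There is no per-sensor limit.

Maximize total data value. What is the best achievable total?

380

The ratio ordering already packs tightly: 5×thermal camera, 965 g, 380.
Every other selection either busts 1076 g or fails to beat 380.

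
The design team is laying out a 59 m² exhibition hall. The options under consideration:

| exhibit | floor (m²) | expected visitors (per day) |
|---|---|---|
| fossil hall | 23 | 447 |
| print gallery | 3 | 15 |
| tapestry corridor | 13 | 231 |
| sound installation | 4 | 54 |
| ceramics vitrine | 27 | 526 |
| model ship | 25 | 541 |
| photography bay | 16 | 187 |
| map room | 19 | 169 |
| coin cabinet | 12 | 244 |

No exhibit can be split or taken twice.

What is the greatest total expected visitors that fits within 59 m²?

1136

Greedy by ratio would take print gallery + tapestry corridor + sound installation + model ship + coin cabinet: 57 m² used, total 1085.
Dropping tapestry corridor and coin cabinet frees 25 m²; slotting in ceramics vitrine (27 m²) lifts the total to 1136 at 59 m².
That's the maximum — no swap from here does better than 1136.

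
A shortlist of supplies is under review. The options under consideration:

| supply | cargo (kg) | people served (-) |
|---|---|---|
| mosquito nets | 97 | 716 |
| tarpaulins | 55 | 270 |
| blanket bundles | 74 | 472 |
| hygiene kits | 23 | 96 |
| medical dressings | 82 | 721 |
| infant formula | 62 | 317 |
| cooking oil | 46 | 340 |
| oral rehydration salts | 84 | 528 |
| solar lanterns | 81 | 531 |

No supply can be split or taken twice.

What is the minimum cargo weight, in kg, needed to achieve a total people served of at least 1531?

202

Look for the lowest-cargo combination reaching 1531.
mosquito nets + hygiene kits + medical dressings: 1533 people served at 202 kg.
No combination under 202 kg hits 1531.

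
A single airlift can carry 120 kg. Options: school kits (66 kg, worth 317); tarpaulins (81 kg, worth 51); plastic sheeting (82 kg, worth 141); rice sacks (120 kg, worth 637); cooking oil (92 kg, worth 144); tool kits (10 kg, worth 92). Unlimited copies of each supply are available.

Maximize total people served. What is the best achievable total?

1104

The ratio ordering already packs tightly: 12×tool kits, 120 kg, 1104.
Nothing else within 120 kg beats 1104.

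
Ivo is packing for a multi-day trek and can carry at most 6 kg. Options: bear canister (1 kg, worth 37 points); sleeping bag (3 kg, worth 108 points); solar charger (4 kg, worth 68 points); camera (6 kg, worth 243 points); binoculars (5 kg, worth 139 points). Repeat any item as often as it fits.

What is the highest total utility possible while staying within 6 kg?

Best packing: camera — 6 kg, 243 total.

243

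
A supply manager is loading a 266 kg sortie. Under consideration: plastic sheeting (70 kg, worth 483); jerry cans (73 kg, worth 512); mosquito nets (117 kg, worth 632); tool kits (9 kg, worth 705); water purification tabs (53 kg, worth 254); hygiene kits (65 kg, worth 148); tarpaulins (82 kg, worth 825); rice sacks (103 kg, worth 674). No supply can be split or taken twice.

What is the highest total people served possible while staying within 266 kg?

Density check — tool kits 78.33, tarpaulins 10.06, jerry cans 7.01 are the best per kg.
The ratio heuristic lands on plastic sheeting + jerry cans + tool kits + tarpaulins (2525) but leaves 32 kg idle.
The 73 kg tied up in jerry cans is better spent on rice sacks — total rises to 2687 (264 kg).

2687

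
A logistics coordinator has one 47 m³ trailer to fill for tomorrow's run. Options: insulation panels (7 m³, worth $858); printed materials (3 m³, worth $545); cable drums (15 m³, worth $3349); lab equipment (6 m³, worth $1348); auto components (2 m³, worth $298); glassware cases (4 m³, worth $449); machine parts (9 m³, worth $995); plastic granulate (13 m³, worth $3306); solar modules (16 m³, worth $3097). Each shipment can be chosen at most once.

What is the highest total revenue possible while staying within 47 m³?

Greedy by ratio would take insulation panels + printed materials + cable drums + lab equipment + auto components + plastic granulate: 46 m³ used, total 9704.
Replace insulation panels and lab equipment and auto components with solar modules: the trade gains 593 net, giving 10297 at 47 m³.
Runner-up cable drums + auto components + plastic granulate + solar modules tops out at 10050.

10297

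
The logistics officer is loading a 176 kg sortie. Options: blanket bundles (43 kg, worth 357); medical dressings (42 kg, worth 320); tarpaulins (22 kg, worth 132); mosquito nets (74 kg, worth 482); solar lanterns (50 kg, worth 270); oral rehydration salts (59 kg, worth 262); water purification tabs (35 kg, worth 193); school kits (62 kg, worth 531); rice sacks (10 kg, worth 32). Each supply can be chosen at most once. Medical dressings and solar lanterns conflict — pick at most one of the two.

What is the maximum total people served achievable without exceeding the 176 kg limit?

1340

The ratio ordering already packs tightly: blanket bundles + medical dressings + tarpaulins + school kits, 169 kg, 1340.
Every other selection either busts 176 kg or breaks a pairing rule or fails to beat 1340.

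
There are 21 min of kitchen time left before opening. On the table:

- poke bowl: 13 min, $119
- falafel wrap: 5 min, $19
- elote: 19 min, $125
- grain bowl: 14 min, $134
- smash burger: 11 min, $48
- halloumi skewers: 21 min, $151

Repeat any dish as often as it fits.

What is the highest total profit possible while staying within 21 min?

Taking falafel wrap + grain bowl: 19 min used, 153 in profit.
That's the maximum — no swap from here does better than 153.

153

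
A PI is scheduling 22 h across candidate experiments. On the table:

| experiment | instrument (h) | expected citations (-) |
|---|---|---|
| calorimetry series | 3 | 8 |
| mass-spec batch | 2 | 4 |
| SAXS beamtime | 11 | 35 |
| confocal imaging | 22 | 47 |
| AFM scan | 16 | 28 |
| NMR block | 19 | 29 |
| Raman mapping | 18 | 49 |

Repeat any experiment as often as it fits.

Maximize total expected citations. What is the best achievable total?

70

2×SAXS beamtime uses 22 of the 22 h and totals 70.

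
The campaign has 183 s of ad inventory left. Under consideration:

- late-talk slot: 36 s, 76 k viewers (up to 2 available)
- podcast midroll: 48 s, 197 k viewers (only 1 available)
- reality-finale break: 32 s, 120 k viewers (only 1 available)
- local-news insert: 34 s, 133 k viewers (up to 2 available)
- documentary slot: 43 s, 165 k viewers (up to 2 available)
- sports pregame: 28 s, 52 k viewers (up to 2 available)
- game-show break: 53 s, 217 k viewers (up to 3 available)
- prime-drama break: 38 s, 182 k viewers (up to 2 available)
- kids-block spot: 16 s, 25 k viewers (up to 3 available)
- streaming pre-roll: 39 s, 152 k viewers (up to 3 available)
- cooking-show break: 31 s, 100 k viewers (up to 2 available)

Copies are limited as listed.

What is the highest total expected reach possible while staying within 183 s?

By expected reach per s: prime-drama break 4.79, podcast midroll 4.10, game-show break 4.09, local-news insert 3.91 lead.
Greedy by ratio would take podcast midroll + game-show break + 2×prime-drama break: 177 s used, total 778.
Replace podcast midroll with game-show break: the trade gains 20 net, giving 798 at 182 s.
The spare 1 s is too small for any remaining spot, and no exchange beats 798.

798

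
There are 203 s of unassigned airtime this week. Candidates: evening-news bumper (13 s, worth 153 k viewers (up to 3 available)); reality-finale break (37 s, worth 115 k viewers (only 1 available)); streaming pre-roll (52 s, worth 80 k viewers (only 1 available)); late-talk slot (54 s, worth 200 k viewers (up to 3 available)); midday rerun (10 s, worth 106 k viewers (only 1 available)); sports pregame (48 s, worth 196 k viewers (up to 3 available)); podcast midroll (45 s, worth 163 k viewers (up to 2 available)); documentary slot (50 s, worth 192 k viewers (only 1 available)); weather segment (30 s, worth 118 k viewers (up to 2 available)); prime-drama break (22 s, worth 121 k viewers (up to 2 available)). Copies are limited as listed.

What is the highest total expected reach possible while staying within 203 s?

1239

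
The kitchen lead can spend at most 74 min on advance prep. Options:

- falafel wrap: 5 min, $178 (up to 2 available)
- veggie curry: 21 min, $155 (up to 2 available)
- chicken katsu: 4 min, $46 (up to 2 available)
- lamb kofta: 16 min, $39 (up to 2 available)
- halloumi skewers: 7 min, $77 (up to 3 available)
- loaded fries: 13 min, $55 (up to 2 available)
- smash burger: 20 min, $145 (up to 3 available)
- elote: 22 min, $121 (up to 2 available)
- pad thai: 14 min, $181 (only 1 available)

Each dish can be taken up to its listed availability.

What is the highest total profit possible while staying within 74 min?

1015

Ranking by ratio (profit/min): falafel wrap 35.60, pad thai 12.93, chicken katsu 11.50.
Taking 2×falafel wrap + veggie curry + 2×chicken katsu + 3×halloumi skewers + pad thai: 74 min used, 1015 in profit.
No other feasible combination exceeds 1015.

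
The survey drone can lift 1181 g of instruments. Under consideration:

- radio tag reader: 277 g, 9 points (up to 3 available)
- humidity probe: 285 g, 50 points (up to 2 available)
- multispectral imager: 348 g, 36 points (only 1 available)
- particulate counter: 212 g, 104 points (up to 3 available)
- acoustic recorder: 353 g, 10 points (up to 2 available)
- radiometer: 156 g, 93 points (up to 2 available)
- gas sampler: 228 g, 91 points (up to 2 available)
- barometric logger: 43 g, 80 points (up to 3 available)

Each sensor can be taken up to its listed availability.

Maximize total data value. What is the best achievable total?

738

3×particulate counter + 2×radiometer + 3×barometric logger uses 1077 of the 1181 g and totals 738.
Every other selection either busts 1181 g or exceeds an availability limit or fails to beat 738.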